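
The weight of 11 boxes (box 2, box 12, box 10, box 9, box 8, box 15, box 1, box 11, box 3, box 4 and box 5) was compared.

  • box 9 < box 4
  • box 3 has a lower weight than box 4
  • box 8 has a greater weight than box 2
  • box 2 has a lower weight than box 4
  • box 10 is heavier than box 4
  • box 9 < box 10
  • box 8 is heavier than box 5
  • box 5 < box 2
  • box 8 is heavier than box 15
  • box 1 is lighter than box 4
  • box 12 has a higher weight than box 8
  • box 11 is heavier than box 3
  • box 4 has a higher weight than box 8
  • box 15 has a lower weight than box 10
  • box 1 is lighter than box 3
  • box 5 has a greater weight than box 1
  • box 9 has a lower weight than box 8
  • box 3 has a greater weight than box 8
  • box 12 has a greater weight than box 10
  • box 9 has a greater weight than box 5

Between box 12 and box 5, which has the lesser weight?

box 5

box 5 < box 2 and box 2 < box 8 give box 5 < box 8.
With box 8 < box 3: box 5 < box 2 < box 8 < box 3.
With box 3 < box 4: box 5 < box 2 < box 8 < box 3 < box 4.
With box 4 < box 10: box 5 < box 2 < box 8 < box 3 < box 4 < box 10.
Then box 10 < box 12 extends the chain to box 12.
So box 5 < box 12; box 5 is the lighter of the two.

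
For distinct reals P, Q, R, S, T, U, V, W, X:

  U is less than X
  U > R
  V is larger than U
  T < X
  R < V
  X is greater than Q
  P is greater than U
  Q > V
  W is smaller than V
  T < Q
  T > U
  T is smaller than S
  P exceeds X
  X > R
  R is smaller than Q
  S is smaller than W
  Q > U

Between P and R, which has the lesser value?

R

The relevant relations are R < U; U < T; T < S; S < W; W < V; V < Q; Q < X; X < P.
Chaining these gives R < U < T < S < W < V < Q < X < P.
So R < P; R is the smaller of the two.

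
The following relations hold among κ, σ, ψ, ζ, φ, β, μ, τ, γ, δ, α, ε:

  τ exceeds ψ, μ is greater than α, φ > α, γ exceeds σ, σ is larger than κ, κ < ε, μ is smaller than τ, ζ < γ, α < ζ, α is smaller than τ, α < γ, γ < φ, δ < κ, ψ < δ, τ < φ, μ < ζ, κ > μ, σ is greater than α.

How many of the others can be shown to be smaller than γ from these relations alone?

Directly below γ: α, ζ, σ.
One step further: μ, κ (5 so far).
One step further: δ (6 so far).
One step further: ψ (7 so far).
No other element is forced below γ by the given relations, so the count is 7.

7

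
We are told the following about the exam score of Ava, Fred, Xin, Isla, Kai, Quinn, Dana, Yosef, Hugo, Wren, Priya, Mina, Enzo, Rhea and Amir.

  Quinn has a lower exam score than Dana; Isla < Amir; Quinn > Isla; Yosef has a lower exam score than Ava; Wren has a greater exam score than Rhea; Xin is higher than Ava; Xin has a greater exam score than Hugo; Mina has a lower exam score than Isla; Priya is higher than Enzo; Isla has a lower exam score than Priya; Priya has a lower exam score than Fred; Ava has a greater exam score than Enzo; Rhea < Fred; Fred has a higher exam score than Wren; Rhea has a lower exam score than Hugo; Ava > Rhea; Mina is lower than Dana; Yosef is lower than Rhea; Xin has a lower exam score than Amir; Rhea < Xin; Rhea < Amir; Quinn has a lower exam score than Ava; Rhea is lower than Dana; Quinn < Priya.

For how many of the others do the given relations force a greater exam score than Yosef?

From Yosef the given relations immediately reach Rhea, Ava.
From those, Hugo, Wren, Dana, Xin, Fred, Amir — 8 in total.
No other element is forced above Yosef by the given relations, so the count is 8.

8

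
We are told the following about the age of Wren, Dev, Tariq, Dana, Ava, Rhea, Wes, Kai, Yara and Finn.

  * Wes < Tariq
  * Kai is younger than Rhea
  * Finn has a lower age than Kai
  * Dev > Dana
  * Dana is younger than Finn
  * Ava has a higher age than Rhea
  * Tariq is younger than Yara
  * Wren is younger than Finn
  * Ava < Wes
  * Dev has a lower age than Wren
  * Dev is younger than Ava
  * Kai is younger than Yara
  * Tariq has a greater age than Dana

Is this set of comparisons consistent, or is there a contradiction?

consistent

The single ordering Dana < Dev < Wren < Finn < Kai < Rhea < Ava < Wes < Tariq < Yara satisfies every listed relation, so no contradiction arises.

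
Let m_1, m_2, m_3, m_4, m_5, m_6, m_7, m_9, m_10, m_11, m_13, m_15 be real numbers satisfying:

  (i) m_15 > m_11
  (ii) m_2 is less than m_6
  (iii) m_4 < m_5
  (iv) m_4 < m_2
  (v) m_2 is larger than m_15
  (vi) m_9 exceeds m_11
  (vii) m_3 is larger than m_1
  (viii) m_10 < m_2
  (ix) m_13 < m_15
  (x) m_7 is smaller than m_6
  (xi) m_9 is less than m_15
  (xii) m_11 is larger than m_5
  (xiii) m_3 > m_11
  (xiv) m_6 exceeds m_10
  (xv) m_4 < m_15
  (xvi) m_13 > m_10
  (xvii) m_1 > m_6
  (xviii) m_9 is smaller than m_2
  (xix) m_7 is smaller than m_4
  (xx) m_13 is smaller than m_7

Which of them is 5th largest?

Chaining the given pairs: m_10 < m_13 < m_7 < m_4 < m_5 < m_11 < m_9 < m_15 < m_2 < m_6 < m_1 < m_3.
Counting 5 from the largest end gives m_15.

m_15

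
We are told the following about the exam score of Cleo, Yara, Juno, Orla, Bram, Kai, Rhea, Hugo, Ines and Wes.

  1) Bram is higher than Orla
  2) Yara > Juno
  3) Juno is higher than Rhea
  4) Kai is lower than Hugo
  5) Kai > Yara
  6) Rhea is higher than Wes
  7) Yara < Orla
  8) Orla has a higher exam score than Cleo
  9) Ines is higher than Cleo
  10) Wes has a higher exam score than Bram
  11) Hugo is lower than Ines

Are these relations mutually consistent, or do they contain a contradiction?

Chaining the given relations yields Orla < Bram < Wes < Rhea < Juno < Yara, so Orla < Yara. But one relation states Yara < Orla. These cannot both hold.

inconsistent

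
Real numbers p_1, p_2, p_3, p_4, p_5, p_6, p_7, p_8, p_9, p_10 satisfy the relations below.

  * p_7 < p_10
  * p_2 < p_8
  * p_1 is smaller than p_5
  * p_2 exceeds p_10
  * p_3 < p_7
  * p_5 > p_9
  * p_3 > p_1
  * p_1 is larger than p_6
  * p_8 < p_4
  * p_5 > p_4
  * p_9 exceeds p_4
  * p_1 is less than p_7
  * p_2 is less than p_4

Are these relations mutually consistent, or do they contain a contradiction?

consistent

Every relation is compatible with p_6 < p_1 < p_3 < p_7 < p_10 < p_2 < p_8 < p_4 < p_9 < p_5; the set is consistent.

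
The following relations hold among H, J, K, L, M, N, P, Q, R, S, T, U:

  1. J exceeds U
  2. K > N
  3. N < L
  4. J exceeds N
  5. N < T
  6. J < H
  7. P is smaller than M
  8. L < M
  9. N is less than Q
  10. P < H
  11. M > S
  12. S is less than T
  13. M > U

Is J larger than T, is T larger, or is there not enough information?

Following every chain through J: above J we get H; below J we get N, U.
T is not reached, and no chain runs the other way from T to J.
So the given relations leave the order of J and T undetermined.

undetermined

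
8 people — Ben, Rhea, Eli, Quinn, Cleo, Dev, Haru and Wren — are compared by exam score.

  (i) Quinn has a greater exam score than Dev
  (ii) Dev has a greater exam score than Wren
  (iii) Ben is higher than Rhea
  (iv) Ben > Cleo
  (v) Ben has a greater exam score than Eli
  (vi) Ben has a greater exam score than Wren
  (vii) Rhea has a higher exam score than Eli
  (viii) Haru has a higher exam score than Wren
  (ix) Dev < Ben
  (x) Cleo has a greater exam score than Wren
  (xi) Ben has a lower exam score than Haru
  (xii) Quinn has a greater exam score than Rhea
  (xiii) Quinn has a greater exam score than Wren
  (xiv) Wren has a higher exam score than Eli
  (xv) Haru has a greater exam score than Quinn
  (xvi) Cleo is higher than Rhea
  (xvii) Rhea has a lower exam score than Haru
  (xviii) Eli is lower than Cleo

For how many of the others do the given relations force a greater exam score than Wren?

5

From Wren the given relations immediately reach Dev, Cleo, Quinn, Ben, Haru.
No other element is forced above Wren by the given relations, so the count is 5.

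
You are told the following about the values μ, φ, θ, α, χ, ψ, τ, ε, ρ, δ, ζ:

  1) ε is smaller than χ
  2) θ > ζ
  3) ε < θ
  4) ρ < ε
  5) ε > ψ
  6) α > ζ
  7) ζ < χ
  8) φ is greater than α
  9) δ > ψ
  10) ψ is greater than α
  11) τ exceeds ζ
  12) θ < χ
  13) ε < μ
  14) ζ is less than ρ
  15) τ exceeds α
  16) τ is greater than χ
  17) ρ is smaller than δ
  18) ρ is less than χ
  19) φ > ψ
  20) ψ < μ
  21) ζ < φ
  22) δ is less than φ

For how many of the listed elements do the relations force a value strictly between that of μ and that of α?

Chaining upward from α reaches: ψ, ε, δ, θ, χ, τ, φ.
Chaining downward from μ reaches: ζ, ρ, ψ, ε.
Strictly between α and μ are those in both lists: ψ, ε — 2 elements.

2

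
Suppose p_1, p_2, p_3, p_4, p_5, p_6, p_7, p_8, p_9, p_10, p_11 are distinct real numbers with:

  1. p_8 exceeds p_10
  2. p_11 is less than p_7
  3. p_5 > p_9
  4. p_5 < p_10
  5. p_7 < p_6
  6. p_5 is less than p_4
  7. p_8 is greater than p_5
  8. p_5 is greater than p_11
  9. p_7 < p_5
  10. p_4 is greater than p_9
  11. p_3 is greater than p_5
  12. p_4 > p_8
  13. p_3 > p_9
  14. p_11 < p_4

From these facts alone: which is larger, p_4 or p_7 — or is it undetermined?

p_4

p_7 < p_5 < p_10 < p_8 < p_4, by transitivity through p_5, p_10, p_8.
So p_4 is larger.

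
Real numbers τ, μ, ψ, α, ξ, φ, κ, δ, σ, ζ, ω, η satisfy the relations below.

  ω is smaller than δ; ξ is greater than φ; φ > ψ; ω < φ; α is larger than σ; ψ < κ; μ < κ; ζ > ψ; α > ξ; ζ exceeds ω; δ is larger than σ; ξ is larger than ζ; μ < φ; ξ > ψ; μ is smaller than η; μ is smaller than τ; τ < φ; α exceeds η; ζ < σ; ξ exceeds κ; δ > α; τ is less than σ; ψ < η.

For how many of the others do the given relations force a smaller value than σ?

5

The elements the relations force below σ are ω, μ, ψ, τ, ζ — no chain reaches any other.
That is 5.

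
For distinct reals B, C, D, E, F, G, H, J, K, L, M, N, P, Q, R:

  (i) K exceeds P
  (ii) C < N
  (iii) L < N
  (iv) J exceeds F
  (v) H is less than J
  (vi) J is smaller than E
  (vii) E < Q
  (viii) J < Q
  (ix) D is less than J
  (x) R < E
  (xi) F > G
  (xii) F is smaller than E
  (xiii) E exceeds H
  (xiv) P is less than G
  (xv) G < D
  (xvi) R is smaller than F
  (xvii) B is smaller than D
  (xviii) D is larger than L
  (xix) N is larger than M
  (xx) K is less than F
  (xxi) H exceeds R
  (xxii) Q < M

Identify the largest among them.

N

Chaining downward from N: directly below it, L, C, M; then Q; then J, E; then R, H, F, D; then G, K, B; then P.
That covers every other element, and nothing is given above N, so N is the largest.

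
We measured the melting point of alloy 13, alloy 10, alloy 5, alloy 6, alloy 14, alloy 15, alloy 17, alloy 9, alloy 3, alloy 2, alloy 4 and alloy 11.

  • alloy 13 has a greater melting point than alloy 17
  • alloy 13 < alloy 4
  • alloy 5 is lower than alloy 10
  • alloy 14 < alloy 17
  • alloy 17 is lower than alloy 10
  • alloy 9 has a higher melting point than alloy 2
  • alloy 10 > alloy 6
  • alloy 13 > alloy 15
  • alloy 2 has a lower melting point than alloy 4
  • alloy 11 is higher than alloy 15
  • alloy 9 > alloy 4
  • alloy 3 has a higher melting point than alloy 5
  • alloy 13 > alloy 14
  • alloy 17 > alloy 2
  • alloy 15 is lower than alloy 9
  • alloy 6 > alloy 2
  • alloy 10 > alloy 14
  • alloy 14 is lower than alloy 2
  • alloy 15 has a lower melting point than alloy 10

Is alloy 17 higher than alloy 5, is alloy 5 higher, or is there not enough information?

undetermined

Following every chain through alloy 5: above alloy 5 we get alloy 3, alloy 10.
alloy 17 is not reached, and no chain runs the other way from alloy 17 to alloy 5.
So the given relations leave the order of alloy 5 and alloy 17 undetermined.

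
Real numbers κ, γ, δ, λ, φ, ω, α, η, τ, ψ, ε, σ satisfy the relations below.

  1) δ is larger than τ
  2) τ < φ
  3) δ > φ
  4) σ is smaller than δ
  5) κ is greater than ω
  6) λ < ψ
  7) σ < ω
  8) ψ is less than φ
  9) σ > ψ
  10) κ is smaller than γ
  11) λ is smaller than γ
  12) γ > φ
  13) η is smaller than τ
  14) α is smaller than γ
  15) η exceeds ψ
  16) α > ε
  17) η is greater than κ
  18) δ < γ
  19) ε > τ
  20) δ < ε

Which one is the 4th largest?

Piecing the relations together gives one ordering: λ < ψ < σ < ω < κ < η < τ < φ < δ < ε < α < γ.
The 4th largest is δ.

δ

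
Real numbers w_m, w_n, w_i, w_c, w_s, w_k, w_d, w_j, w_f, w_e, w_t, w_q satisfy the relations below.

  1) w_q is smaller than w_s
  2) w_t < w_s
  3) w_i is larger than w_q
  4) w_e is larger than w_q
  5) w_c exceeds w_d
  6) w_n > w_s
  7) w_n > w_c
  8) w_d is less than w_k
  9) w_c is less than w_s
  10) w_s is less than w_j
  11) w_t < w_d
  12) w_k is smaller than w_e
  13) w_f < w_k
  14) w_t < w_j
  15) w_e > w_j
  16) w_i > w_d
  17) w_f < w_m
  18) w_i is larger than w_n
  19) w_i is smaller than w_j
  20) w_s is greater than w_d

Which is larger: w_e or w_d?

The relevant relations are w_d < w_c; w_c < w_s; w_s < w_n; w_n < w_i; w_i < w_j; w_j < w_e.
Together: w_d < w_c < w_s < w_n < w_i < w_j < w_e.
So w_d < w_e; w_e is the larger of the two.

w_e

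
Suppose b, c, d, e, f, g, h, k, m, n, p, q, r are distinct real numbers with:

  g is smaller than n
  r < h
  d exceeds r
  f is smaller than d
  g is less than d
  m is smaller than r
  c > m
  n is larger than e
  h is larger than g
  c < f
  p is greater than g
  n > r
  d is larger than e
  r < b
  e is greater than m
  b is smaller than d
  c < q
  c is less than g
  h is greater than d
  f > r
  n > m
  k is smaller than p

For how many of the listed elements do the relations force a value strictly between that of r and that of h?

The relations place r below h. An element lies strictly between them when it is forced above r and also forced below h.
Above r: {f, b, d, n}. Below h: {m, c, e, g, f, b, d}.
Intersection: {f, b, d} — 3.

3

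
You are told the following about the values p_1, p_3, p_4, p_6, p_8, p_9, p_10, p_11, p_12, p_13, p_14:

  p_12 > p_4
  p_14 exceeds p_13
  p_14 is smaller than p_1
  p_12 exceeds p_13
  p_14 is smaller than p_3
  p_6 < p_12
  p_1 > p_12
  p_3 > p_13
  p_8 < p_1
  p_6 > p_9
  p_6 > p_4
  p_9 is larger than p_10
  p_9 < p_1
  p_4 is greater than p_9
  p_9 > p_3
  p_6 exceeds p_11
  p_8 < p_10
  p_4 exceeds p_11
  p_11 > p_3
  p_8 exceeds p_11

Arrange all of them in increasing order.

Each adjacent pair is fixed by a given relation: p_13 < p_14; p_14 < p_3; p_3 < p_11; p_11 < p_8; p_8 < p_10; p_10 < p_9; p_9 < p_4; p_4 < p_6; p_6 < p_12; p_12 < p_1. Chaining them end to end gives the full order.

p_13 < p_14 < p_3 < p_11 < p_8 < p_10 < p_9 < p_4 < p_6 < p_12 < p_1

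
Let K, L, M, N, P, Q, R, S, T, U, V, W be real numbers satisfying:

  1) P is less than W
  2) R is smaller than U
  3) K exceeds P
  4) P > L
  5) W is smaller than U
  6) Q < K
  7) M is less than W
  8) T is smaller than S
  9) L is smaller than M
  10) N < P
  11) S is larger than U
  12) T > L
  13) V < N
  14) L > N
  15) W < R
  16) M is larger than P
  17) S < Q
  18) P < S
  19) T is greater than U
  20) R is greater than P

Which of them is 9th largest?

The consecutive relations fix a unique order: V < N < L < P < M < W < R < U < T < S < Q < K.
Counting 9 from the largest end gives P.

P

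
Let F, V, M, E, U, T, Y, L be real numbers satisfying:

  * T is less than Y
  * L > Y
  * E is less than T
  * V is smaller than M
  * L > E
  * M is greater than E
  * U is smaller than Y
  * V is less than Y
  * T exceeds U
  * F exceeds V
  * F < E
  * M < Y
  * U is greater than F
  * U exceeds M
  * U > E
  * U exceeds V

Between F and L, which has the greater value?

L

Chaining the given relations: F < E < M < U < T < Y < L.
So F < L; L is the larger of the two.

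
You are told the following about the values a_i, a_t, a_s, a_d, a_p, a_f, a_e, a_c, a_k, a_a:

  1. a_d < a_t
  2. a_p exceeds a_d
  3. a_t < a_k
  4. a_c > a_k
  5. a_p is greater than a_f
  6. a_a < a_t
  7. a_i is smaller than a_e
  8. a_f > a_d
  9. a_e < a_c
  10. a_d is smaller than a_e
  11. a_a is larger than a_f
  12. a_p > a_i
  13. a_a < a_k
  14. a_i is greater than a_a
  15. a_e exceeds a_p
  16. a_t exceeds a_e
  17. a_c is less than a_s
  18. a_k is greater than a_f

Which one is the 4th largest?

a_t

The consecutive relations fix a unique order: a_d < a_f < a_a < a_i < a_p < a_e < a_t < a_k < a_c < a_s.
The 4th largest is a_t.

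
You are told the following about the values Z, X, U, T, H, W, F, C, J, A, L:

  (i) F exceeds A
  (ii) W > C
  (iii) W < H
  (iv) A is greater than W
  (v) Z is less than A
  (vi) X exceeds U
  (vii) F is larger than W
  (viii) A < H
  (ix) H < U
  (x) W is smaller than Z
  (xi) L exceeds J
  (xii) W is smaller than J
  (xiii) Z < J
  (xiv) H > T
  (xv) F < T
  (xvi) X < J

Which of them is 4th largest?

U

Chaining the given pairs: C < W < Z < A < F < T < H < U < X < J < L.
Counting 4 from the largest end gives U.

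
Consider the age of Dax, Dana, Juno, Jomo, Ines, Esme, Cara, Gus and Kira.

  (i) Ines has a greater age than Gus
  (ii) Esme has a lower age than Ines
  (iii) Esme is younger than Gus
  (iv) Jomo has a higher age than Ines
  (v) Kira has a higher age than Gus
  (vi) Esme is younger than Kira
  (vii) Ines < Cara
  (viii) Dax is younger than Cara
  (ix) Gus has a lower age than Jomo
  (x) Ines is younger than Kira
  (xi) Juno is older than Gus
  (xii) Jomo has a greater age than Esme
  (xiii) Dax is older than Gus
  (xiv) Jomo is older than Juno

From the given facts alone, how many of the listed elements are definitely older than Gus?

From Gus the given relations immediately reach Dax, Ines, Juno, Kira, Jomo.
From those, Cara — 6 in total.
No other element is forced above Gus by the given relations, so the count is 6.

6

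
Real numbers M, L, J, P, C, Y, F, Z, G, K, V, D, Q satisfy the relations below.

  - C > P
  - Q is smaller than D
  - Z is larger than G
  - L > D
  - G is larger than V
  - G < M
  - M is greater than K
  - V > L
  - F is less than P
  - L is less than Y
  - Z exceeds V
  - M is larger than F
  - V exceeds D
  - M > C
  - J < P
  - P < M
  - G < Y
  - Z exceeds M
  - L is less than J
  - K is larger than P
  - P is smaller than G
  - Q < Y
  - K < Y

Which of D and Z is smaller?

D < L and L < J give D < J.
Then J < P extends the chain to P.
Then P < K extends the chain to K.
Then K < M extends the chain to M.
With M < Z: D < L < J < P < K < M < Z.
So D < Z; D is the smaller of the two.

D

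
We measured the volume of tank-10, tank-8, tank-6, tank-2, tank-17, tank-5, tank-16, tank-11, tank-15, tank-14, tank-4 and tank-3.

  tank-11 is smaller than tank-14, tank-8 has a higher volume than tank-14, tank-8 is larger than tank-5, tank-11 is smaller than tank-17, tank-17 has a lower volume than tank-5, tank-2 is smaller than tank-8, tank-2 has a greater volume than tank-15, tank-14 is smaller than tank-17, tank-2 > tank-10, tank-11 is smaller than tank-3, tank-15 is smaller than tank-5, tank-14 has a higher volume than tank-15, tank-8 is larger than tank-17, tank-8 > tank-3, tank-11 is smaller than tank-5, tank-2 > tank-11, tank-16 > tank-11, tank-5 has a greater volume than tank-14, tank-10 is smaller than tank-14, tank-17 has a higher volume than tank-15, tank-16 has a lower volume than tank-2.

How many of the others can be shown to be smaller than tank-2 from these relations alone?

From tank-2 the given relations immediately reach tank-11, tank-10, tank-16, tank-15.
Nothing else is reachable below tank-2; 4 in all.

4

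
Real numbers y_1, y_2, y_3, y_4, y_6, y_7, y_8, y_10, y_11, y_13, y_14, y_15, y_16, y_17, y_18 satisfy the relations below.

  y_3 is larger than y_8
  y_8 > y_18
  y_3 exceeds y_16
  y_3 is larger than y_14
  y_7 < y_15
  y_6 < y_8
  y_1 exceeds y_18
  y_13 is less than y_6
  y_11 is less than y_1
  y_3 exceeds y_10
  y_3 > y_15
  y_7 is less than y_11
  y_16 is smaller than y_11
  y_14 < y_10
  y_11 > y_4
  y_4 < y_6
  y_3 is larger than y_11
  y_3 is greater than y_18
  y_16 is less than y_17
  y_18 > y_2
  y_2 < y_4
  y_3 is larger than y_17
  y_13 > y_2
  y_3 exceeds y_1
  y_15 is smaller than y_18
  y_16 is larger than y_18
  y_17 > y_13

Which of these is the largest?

Chaining downward from y_3: directly below it, y_14, y_15, y_18, y_16, y_10, y_11, y_17, y_1, y_8; then y_2, y_7, y_4, y_13, y_6.
That covers every other element, and nothing is given above y_3, so y_3 is the largest.

y_3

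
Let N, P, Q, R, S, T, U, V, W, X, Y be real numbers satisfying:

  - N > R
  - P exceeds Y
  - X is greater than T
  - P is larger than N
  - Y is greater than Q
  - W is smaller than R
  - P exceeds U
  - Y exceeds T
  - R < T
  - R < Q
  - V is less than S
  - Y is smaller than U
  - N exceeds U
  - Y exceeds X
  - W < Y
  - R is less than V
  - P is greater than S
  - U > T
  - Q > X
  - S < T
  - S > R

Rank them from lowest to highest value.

W < R < V < S < T < X < Q < Y < U < N < P

The consecutive links are each given: W < R; R < V; V < S; S < T; T < X; X < Q; Q < Y; Y < U; U < N; N < P.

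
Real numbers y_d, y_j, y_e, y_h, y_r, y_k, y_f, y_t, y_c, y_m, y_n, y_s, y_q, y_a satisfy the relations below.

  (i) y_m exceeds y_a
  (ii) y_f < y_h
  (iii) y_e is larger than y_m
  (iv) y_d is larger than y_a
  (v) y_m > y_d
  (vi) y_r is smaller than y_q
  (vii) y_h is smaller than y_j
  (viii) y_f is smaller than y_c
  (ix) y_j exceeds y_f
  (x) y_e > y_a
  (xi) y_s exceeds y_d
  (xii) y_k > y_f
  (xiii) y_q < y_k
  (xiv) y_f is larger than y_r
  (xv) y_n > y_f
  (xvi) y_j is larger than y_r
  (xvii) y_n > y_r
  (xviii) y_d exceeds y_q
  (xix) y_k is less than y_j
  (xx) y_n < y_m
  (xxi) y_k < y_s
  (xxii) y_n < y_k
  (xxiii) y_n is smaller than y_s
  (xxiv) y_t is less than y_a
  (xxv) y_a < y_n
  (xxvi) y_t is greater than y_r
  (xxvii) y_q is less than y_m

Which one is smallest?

y_r

y_f is not least since y_r < y_f; y_t is not least since y_r < y_t; y_q is not least since y_r < y_q; y_a is not least since y_t < y_a; y_n is not least since y_r < y_n; y_h is not least since y_f < y_h; y_d is not least since y_q < y_d; y_k is not least since y_f < y_k; y_j is not least since y_k < y_j; y_c is not least since y_f < y_c; y_m is not least since y_a < y_m; y_s is not least since y_k < y_s; y_e is not least since y_m < y_e.
Only y_r has nothing below it, so y_r is the smallest.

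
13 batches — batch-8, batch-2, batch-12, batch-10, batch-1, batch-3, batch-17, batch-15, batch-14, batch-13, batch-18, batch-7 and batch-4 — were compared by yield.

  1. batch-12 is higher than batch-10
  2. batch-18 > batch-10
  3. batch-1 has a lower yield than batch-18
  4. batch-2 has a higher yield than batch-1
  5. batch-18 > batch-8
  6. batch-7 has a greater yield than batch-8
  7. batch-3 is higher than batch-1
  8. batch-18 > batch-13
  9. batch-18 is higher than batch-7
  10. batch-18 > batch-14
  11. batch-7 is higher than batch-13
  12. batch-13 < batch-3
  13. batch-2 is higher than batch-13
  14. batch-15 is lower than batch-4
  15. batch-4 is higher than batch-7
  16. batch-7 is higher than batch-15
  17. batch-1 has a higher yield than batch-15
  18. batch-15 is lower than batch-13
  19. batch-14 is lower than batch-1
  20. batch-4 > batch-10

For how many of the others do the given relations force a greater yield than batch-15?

The elements the relations force above batch-15 are batch-13, batch-7, batch-1, batch-4, batch-3, batch-2, batch-18 — no chain reaches any other.
That is 7.

7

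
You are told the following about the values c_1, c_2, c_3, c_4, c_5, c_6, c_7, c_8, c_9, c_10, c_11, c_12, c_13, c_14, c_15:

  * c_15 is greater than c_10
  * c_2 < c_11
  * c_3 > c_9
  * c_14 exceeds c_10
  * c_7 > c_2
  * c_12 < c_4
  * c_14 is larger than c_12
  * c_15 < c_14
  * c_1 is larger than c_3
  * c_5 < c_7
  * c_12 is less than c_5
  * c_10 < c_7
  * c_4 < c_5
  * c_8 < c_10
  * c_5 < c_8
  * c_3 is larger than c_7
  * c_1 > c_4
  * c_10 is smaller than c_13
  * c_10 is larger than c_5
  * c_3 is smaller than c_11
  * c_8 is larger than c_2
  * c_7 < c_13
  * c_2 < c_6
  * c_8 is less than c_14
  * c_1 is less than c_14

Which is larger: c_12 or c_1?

Following the relations from c_12: c_12 < c_4 < c_5 < c_8 < c_10 < c_7 < c_3 < c_1.
So c_12 < c_1; c_1 is the larger of the two.

c_1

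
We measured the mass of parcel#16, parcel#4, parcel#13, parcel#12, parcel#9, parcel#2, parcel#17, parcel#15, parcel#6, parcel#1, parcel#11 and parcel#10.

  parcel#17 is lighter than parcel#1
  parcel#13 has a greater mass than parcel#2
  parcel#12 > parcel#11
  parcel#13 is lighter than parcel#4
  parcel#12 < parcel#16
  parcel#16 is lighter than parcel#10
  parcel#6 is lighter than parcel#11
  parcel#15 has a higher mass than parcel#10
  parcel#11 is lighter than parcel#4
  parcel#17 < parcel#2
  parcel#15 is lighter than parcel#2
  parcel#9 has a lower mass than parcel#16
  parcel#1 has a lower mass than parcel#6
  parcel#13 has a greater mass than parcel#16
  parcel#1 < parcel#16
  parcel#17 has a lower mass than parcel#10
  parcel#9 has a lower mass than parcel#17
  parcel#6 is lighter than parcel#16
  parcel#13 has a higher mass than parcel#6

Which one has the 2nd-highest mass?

Piecing the relations together gives one ordering: parcel#9 < parcel#17 < parcel#1 < parcel#6 < parcel#11 < parcel#12 < parcel#16 < parcel#10 < parcel#15 < parcel#2 < parcel#13 < parcel#4.
The 2nd largest is parcel#13.

parcel#13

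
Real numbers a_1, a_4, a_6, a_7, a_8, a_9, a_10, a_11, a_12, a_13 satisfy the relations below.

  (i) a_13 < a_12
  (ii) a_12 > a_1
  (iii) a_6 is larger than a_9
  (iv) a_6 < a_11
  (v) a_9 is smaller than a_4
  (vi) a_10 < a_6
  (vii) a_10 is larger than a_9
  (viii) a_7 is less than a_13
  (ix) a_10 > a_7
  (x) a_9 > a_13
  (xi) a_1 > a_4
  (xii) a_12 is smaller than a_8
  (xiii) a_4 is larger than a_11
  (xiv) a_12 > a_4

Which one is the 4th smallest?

a_10

The consecutive relations fix a unique order: a_7 < a_13 < a_9 < a_10 < a_6 < a_11 < a_4 < a_1 < a_12 < a_8.
The 4th smallest is a_10.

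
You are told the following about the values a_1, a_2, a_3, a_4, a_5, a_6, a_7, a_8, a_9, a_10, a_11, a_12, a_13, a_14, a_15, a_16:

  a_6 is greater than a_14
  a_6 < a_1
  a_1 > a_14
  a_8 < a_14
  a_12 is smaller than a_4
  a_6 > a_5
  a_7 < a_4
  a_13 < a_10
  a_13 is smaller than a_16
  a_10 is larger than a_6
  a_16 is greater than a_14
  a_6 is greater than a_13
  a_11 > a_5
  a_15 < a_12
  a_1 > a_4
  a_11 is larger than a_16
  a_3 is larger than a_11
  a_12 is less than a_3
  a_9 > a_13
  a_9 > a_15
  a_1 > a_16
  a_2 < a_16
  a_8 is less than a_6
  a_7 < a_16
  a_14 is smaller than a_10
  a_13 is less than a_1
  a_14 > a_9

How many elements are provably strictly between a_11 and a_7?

Chaining upward from a_7 reaches: a_16, a_4, a_3, a_1.
Chaining downward from a_11 reaches: a_8, a_15, a_13, a_2, a_9, a_14, a_5, a_16.
Strictly between a_7 and a_11 are those in both lists: a_16 — 1 element.

1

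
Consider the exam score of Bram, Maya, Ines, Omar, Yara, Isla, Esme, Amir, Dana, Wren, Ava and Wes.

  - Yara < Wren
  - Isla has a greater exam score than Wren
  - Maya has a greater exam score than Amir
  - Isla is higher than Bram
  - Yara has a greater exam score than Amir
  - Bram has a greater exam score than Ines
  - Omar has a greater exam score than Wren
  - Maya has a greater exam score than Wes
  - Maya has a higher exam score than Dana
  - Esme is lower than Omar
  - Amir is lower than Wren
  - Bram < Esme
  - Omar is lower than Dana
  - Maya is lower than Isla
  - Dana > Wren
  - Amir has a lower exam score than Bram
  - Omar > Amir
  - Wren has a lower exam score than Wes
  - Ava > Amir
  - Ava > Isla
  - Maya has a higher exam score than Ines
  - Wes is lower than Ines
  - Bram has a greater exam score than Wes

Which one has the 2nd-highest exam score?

Isla

Piecing the relations together gives one ordering: Amir < Yara < Wren < Wes < Ines < Bram < Esme < Omar < Dana < Maya < Isla < Ava.
Counting 2 from the largest end gives Isla.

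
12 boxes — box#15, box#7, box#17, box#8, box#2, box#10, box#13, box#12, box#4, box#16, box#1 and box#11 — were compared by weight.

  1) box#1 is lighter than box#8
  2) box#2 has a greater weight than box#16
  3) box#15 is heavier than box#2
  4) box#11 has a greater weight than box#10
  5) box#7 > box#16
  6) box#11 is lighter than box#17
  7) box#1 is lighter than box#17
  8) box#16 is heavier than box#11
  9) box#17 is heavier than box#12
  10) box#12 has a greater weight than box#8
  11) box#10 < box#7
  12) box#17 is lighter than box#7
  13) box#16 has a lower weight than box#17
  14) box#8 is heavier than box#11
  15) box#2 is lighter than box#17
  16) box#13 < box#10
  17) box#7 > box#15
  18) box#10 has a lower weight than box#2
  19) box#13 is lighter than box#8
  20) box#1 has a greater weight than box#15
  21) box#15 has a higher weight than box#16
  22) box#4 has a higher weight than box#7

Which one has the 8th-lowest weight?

The consecutive relations fix a unique order: box#13 < box#10 < box#11 < box#16 < box#2 < box#15 < box#1 < box#8 < box#12 < box#17 < box#7 < box#4.
The 8th smallest is box#8.

box#8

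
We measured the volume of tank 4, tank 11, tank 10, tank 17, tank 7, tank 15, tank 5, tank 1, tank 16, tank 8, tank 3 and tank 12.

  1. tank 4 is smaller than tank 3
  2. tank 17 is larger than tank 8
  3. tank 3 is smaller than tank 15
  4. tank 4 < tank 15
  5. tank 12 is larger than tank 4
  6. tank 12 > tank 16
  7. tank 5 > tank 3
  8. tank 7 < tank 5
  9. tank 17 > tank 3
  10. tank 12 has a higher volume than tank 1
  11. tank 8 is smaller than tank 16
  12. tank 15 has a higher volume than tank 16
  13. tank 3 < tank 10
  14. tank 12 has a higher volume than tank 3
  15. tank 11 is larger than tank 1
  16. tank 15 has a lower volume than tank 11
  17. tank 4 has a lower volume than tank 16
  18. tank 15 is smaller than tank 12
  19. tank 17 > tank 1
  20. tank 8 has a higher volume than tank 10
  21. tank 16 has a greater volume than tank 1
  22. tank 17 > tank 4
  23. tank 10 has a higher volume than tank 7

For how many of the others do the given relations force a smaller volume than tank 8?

4

The elements the relations force below tank 8 are tank 7, tank 4, tank 3, tank 10 — no chain reaches any other.
That is 4.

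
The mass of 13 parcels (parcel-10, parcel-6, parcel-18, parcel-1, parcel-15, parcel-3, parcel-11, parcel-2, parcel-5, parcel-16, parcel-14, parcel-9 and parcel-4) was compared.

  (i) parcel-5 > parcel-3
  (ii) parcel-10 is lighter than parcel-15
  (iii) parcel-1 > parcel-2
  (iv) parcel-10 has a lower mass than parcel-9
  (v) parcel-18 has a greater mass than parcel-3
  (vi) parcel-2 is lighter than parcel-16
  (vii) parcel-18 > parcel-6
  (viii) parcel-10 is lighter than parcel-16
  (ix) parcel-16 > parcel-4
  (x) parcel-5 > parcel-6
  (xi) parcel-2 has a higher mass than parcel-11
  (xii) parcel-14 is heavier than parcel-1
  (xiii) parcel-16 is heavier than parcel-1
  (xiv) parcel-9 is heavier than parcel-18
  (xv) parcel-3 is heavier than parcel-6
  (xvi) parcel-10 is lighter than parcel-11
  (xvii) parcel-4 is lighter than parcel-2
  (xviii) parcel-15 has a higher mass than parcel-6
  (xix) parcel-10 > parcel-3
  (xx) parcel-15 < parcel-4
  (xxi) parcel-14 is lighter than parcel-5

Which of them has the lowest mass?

Chaining upward from parcel-6: directly above it, parcel-3, parcel-18, parcel-15, parcel-5; then parcel-10, parcel-4, parcel-9; then parcel-11, parcel-2, parcel-16; then parcel-1; then parcel-14.
That covers every other element, and nothing is given below parcel-6, so parcel-6 is the lowest mass.

parcel-6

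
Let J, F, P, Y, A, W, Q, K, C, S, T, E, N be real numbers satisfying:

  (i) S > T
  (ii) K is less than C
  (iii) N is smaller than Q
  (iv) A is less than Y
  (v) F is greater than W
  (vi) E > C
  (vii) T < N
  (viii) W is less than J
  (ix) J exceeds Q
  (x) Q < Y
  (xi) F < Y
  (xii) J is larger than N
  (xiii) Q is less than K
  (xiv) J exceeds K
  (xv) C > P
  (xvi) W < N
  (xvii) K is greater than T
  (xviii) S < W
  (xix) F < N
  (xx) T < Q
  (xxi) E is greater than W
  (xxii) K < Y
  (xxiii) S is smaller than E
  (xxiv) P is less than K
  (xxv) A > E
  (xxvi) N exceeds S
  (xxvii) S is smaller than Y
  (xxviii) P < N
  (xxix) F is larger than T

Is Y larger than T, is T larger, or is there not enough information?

The relevant relations are T < S; S < W; W < F; F < N; N < Q; Q < K; K < C; C < E; E < A; A < Y.
Together: T < S < W < F < N < Q < K < C < E < A < Y.
So Y is larger.

Y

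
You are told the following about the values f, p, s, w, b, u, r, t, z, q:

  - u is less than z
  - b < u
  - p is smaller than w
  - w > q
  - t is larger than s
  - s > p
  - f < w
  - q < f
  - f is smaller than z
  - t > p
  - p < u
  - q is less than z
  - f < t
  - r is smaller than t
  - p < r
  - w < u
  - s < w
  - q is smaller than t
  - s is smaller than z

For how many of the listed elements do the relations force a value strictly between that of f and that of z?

2

The relations place f below z. An element lies strictly between them when it is forced above f and also forced below z.
Above f: {w, u, t}. Below z: {p, q, s, b, w, u}.
Intersection: {w, u} — 2.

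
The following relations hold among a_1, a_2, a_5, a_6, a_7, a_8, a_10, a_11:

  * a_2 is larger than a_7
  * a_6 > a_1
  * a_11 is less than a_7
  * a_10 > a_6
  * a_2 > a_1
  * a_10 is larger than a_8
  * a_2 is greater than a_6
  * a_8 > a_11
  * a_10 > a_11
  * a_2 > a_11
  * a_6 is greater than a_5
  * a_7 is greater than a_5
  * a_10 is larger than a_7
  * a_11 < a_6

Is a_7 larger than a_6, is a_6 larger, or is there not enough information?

undetermined

Following every chain through a_7: above a_7 we get a_2, a_10; below a_7 we get a_5, a_11.
a_6 is not reached, and no chain runs the other way from a_6 to a_7.
So the given relations leave the order of a_7 and a_6 undetermined.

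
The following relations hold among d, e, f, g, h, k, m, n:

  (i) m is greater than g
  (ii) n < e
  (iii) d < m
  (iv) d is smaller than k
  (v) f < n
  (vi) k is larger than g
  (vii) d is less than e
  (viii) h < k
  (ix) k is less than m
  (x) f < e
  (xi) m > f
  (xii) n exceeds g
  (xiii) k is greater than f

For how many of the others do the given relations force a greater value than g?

From g the given relations immediately reach k, n, m.
From those, e — 4 in total.
Nothing else is reachable above g; 4 in all.

4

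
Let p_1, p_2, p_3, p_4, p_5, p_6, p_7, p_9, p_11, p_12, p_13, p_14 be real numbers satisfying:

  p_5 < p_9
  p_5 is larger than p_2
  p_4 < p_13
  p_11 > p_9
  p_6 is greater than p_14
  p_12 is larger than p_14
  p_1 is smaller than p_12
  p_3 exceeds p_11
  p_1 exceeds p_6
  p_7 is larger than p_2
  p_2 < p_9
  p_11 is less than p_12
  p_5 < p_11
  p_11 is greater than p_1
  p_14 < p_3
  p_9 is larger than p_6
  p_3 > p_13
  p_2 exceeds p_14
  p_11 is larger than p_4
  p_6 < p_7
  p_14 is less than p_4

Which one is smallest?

p_14

Chaining upward from p_14: directly above it, p_6, p_2, p_4, p_3, p_12; then p_1, p_5, p_9, p_11, p_13, p_7.
That covers every other element, and nothing is given below p_14, so p_14 is the smallest.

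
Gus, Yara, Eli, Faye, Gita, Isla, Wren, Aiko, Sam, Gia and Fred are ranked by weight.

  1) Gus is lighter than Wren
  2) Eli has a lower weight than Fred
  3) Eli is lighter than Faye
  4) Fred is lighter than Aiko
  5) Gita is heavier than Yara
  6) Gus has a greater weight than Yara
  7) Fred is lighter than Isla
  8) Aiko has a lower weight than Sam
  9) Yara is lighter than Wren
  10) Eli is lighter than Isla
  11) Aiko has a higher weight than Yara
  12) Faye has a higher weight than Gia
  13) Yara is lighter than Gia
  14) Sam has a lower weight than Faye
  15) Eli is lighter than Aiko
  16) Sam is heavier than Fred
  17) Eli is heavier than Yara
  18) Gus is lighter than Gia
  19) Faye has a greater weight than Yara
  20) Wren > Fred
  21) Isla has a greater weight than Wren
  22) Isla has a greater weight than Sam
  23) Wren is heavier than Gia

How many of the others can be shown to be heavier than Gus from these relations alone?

4

From Gus the given relations immediately reach Gia, Wren.
From those, Faye, Isla — 4 in total.
No other element is forced above Gus by the given relations, so the count is 4.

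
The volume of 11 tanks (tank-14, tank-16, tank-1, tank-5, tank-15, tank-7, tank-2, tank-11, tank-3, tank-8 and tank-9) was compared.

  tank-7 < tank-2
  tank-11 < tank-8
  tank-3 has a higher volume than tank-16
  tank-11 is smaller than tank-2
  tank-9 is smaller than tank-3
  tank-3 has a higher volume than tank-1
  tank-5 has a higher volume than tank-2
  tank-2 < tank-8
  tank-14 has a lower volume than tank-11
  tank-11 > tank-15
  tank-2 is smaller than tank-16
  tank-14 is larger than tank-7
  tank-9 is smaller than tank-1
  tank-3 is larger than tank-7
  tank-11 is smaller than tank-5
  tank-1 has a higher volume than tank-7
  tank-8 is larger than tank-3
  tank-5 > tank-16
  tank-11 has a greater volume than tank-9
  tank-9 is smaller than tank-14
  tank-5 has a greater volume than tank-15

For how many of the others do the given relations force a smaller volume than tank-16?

The elements the relations force below tank-16 are tank-9, tank-7, tank-14, tank-15, tank-11, tank-2 — no chain reaches any other.
That is 6.

6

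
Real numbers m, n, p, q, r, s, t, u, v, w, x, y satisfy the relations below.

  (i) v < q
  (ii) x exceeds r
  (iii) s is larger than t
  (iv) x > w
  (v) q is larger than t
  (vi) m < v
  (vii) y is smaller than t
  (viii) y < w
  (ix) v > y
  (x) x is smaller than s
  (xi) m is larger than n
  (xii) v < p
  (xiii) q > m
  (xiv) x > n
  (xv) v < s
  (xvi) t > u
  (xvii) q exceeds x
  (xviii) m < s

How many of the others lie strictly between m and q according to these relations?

1

The relations place m below q. An element lies strictly between them when it is forced above m and also forced below q.
Above m: {v, p, s}. Below q: {y, n, w, r, u, v, x, t}.
Intersection: {v} — 1.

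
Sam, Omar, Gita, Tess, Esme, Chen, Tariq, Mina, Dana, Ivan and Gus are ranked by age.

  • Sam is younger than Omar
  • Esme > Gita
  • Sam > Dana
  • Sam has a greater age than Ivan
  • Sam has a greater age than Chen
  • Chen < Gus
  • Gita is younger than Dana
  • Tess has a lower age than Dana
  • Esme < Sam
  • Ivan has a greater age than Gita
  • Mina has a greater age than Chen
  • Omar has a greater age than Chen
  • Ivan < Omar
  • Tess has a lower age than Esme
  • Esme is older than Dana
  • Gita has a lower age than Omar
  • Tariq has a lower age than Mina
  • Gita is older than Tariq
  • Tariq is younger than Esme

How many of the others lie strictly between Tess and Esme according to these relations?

1

Chaining upward from Tess reaches: Dana, Sam, Omar.
Chaining downward from Esme reaches: Tariq, Gita, Dana.
Strictly between Tess and Esme are those in both lists: Dana — 1 element.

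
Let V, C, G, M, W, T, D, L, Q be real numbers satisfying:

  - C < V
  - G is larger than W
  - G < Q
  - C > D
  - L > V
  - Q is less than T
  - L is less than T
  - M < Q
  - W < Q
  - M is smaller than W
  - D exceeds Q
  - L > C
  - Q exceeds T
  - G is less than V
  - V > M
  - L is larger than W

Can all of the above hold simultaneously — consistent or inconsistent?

inconsistent

Chaining the given relations yields Q < D < C < V < L < T, so Q < T. But one relation states T < Q. These cannot both hold.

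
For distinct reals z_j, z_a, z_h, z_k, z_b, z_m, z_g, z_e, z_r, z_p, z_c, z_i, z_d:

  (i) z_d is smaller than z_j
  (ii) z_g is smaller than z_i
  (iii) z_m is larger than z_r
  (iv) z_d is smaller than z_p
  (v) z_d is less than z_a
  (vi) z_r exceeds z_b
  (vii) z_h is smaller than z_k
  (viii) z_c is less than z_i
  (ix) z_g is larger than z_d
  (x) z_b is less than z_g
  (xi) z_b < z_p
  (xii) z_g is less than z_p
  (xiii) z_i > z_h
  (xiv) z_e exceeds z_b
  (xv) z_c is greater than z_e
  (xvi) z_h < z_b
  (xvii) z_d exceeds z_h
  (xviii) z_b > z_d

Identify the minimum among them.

z_d is not least since z_h < z_d; z_b is not least since z_d < z_b; z_r is not least since z_b < z_r; z_g is not least since z_b < z_g; z_e is not least since z_b < z_e; z_c is not least since z_e < z_c; z_j is not least since z_d < z_j; z_k is not least since z_h < z_k; z_p is not least since z_g < z_p; z_a is not least since z_d < z_a; z_i is not least since z_c < z_i; z_m is not least since z_r < z_m.
Only z_h has nothing below it, so z_h is the minimum.

z_h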